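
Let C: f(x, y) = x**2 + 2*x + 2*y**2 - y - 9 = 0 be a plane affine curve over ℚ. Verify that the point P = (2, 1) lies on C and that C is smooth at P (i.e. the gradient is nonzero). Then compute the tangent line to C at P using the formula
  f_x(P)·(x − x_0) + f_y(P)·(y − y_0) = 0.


Tangent line at P: 6*x + 3*y - 15 = 0.

Step 1: f(2, 1) = 0, so P lies on C.
Step 2: partial derivatives
  f_x(x, y) = 2*x + 2, f_y(x, y) = 4*y - 1.
  f_x(P) = 6, f_y(P) = 3 (gradient nonzero, so P is smooth).
Step 3: tangent line at P: 6·(x − 2) + 3·(y − 1) = 0.
Expanding: 6*x + 3*y - 15 = 0.


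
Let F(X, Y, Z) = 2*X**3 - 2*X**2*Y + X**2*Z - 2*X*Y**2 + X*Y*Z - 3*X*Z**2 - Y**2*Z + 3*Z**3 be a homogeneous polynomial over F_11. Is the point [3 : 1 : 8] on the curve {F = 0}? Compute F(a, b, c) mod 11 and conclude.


F(3,1,8) ≡ 0 (mod 11); P is on the curve.

Evaluate F(3, 1, 8) term-by-term (mod 11).
  2*X**3 ↦ 2·27·1·1 = 54
  -2*X**2*Y ↦ -2·9·1·1 = -18
  X**2*Z ↦ 1·9·1·8 = 72
  -2*X*Y**2 ↦ -2·3·1·1 = -6
  X*Y*Z ↦ 1·3·1·8 = 24
  -3*X*Z**2 ↦ -3·3·1·64 = -576
  -Y**2*Z ↦ -1·1·1·8 = -8
  3*Z**3 ↦ 3·1·1·512 = 1536
Sum: F(3, 1, 8) = (54) + (-18) + (72) + (-6) + (24) + (-576) + (-8) + (1536) = 1078.
Reducing mod 11: 1078 ≡ 0 (mod 11).
Since F(a, b, c) ≡ 0 (mod 11), P lies on the curve.


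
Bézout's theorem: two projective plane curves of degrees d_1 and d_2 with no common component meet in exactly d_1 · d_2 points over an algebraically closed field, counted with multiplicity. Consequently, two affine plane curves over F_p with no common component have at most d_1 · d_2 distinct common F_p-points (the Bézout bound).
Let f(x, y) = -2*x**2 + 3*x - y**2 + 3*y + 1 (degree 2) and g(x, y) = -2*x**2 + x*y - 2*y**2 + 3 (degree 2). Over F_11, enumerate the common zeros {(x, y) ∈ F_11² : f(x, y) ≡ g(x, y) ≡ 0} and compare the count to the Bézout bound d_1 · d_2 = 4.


Common zeros: {(10, 6)}; count = 1; Bézout bound = 4.

deg(f) = 2, deg(g) = 2, so Bézout bound = 4.
Scan x ∈ F_11. For each x, list the y ∈ F_11 with f(x, y) ≡ 0 and those with g(x, y) ≡ 0 (mod 11); the common zeros in that column are the intersection.
  x = 0: f ≡ 0 at y ∈ ∅; g ≡ 0 at y ∈ ∅; common: ∅.
  x = 1: f ≡ 0 at y ∈ ∅; g ≡ 0 at y ∈ {1, 5}; common: ∅.
  x = 2: f ≡ 0 at y ∈ {5, 9}; g ≡ 0 at y ∈ ∅; common: ∅.
  x = 3: f ≡ 0 at y ∈ ∅; g ≡ 0 at y ∈ ∅; common: ∅.
  x = 4: f ≡ 0 at y ∈ ∅; g ≡ 0 at y ∈ {6, 7}; common: ∅.
  x = 5: f ≡ 0 at y ∈ {5, 9}; g ≡ 0 at y ∈ {1, 7}; common: ∅.
  x = 6: f ≡ 0 at y ∈ ∅; g ≡ 0 at y ∈ {4, 10}; common: ∅.
  x = 7: f ≡ 0 at y ∈ ∅; g ≡ 0 at y ∈ {4, 5}; common: ∅.
  x = 8: f ≡ 0 at y ∈ {6, 8}; g ≡ 0 at y ∈ ∅; common: ∅.
  x = 9: f ≡ 0 at y ∈ {1, 2}; g ≡ 0 at y ∈ ∅; common: ∅.
  x = 10: f ≡ 0 at y ∈ {6, 8}; g ≡ 0 at y ∈ {6, 10}; common: {6}.
Collecting: common zeros = {(10, 6)}, so the count is 1.
Comparison with the Bézout bound: 1 ≤ 4 = deg(f)·deg(g), as expected for curves with no common component (the affine F_11-count falls short of the bound because intersections may lie at infinity, over extension fields, or carry multiplicity).


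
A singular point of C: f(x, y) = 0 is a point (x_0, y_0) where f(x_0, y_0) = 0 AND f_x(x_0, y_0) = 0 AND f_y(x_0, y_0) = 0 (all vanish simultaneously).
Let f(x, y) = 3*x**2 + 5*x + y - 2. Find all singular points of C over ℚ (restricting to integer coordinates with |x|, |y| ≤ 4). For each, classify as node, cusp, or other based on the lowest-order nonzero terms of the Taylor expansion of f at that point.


No singular points in the scanned grid; C is smooth there.

Compute partial derivatives:
  f_x = 6*x + 5.
  f_y = 1.
f_y = 1 is a nonzero constant, so f_y never vanishes: no point (x, y) can satisfy f = f_x = f_y = 0. In particular no (x, y) ∈ {−4, ..., 4}² is singular; the curve is smooth.


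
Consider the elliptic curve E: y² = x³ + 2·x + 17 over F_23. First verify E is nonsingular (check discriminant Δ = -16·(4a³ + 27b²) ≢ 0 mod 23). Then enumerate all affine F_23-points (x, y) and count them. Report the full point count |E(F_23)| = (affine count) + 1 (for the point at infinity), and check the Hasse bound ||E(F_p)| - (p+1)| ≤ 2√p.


Affine points = {(2, 11), (2, 12), (3, 2), (3, 21), (7, 11), (7, 12), (8, 4), (8, 19), (10, 5), (10, 18), (11, 6), (11, 17), (13, 3), (13, 20), (14, 11), (14, 12), (15, 8), (15, 15)}; affine count = 18; |E(F_23)| = 19.

Discriminant check: Δ ∝ 4a³ + 27b² = 4·2³ + 27·17² = 4·8 + 27·289 ≡ 15 (mod 23). Nonzero ⇒ E is nonsingular.
For each x ∈ F_23, compute rhs = x³ + 2·x + 17 mod 23, then count y ∈ F_23 with y² ≡ rhs.
  x = 0: rhs = 17, matching y values: none (0 points).
  x = 1: rhs = 20, matching y values: none (0 points).
  x = 2: rhs = 6, matching y values: 11, 12 (2 points).
  x = 3: rhs = 4, matching y values: 2, 21 (2 points).
  x = 4: rhs = 20, matching y values: none (0 points).
  x = 5: rhs = 14, matching y values: none (0 points).
  x = 6: rhs = 15, matching y values: none (0 points).
  x = 7: rhs = 6, matching y values: 11, 12 (2 points).
  x = 8: rhs = 16, matching y values: 4, 19 (2 points).
  x = 9: rhs = 5, matching y values: none (0 points).
  x = 10: rhs = 2, matching y values: 5, 18 (2 points).
  x = 11: rhs = 13, matching y values: 6, 17 (2 points).
  x = 12: rhs = 21, matching y values: none (0 points).
  x = 13: rhs = 9, matching y values: 3, 20 (2 points).
  x = 14: rhs = 6, matching y values: 11, 12 (2 points).
  x = 15: rhs = 18, matching y values: 8, 15 (2 points).
  x = 16: rhs = 5, matching y values: none (0 points).
  x = 17: rhs = 19, matching y values: none (0 points).
  x = 18: rhs = 20, matching y values: none (0 points).
  x = 19: rhs = 14, matching y values: none (0 points).
  x = 20: rhs = 7, matching y values: none (0 points).
  x = 21: rhs = 5, matching y values: none (0 points).
  x = 22: rhs = 14, matching y values: none (0 points).
Total affine count: 18.
Full point count |E(F_23)| = 18 + 1 = 19.
Hasse bound: |19 − (23+1)| = |-5| = 5 ≤ 2√23 ≈ 9.5917 ✓.


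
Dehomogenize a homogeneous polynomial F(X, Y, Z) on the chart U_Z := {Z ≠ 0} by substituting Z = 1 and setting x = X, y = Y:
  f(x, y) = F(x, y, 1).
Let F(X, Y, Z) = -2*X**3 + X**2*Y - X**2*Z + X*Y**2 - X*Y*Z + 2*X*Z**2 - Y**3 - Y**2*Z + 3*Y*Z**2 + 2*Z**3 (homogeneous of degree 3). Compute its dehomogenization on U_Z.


f(x, y) = -2*x**3 + x**2*y - x**2 + x*y**2 - x*y + 2*x - y**3 - y**2 + 3*y + 2

On U_Z we set Z = 1. Each monomial c·X^i·Y^j·Z^k in F becomes c·x^i·y^j·1^k = c·x^i·y^j.
Substituting Z = 1: F(X, Y, 1) = -2*x**3 + x**2*y - x**2 + x*y**2 - x*y + 2*x - y**3 - y**2 + 3*y + 2.
Note: deg(f) ≤ deg(F) = 3; strict inequality happens when F is divisible by Z (lost terms).


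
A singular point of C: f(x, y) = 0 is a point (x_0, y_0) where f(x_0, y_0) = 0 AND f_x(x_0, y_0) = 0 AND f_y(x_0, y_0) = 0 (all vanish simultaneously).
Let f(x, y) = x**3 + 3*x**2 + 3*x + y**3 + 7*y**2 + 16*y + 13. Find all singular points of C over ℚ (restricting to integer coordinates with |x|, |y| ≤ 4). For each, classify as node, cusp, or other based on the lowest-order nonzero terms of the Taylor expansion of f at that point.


Singular points: {(-1, -2)}; classification: cusp.

Compute partial derivatives:
  f_x = 3*x**2 + 6*x + 3.
  f_y = 3*y**2 + 14*y + 16.
Scan x_0 ∈ {−4, ..., 4}. For each x_0, f_y(x_0, y) is a polynomial in y; find its integer roots y ∈ {−4, ..., 4}, then test f_x and f at those candidates.
  x = -4: f_y(-4, y) = 3*y**2 + 14*y + 16; vanishes at y ∈ {-2}. (-4, -2): f_x = 27 ≠ 0.
  x = -3: f_y(-3, y) = 3*y**2 + 14*y + 16; vanishes at y ∈ {-2}. (-3, -2): f_x = 12 ≠ 0.
  x = -2: f_y(-2, y) = 3*y**2 + 14*y + 16; vanishes at y ∈ {-2}. (-2, -2): f_x = 3 ≠ 0.
  x = -1: f_y(-1, y) = 3*y**2 + 14*y + 16; vanishes at y ∈ {-2}. (-1, -2): f_x = 0, f = 0 — SINGULAR.
  x = 0: f_y(0, y) = 3*y**2 + 14*y + 16; vanishes at y ∈ {-2}. (0, -2): f_x = 3 ≠ 0.
  x = 1: f_y(1, y) = 3*y**2 + 14*y + 16; vanishes at y ∈ {-2}. (1, -2): f_x = 12 ≠ 0.
  x = 2: f_y(2, y) = 3*y**2 + 14*y + 16; vanishes at y ∈ {-2}. (2, -2): f_x = 27 ≠ 0.
  x = 3: f_y(3, y) = 3*y**2 + 14*y + 16; vanishes at y ∈ {-2}. (3, -2): f_x = 48 ≠ 0.
  x = 4: f_y(4, y) = 3*y**2 + 14*y + 16; vanishes at y ∈ {-2}. (4, -2): f_x = 75 ≠ 0.
Only singular point on the grid: (-1, -2).
Classify: substitute x = -1 + u, y = -2 + v and expand: f = u**3 + v**3 + v**2.
No constant or linear terms (consistent with a singular point). Quadratic part: v**2. Cubic part: u**3 + v**3.
The quadratic part v**2 is a perfect square, so there is a single (double) tangent line v = 0, i.e. y = -2. Restricting the cubic part to that line (v = 0) leaves u**3 ≠ 0, so f is not divisible by v and the branch is v² ≈ -u**3 to lowest order — this is a cusp.
Classification: cusp.


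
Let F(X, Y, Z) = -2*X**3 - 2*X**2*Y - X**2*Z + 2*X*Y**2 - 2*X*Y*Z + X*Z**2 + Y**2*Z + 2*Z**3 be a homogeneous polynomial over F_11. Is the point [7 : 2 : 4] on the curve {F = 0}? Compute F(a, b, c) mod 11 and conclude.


F(7,2,4) ≡ 2 (mod 11); P is NOT on the curve.

Evaluate F(7, 2, 4) term-by-term (mod 11).
  -2*X**3 ↦ -2·343·1·1 = -686
  -2*X**2*Y ↦ -2·49·2·1 = -196
  -X**2*Z ↦ -1·49·1·4 = -196
  2*X*Y**2 ↦ 2·7·4·1 = 56
  -2*X*Y*Z ↦ -2·7·2·4 = -112
  X*Z**2 ↦ 1·7·1·16 = 112
  Y**2*Z ↦ 1·1·4·4 = 16
  2*Z**3 ↦ 2·1·1·64 = 128
Sum: F(7, 2, 4) = (-686) + (-196) + (-196) + (56) + (-112) + (112) + (16) + (128) = -878.
Reducing mod 11: -878 ≡ 2 (mod 11).
Since F(a, b, c) ≡ 2 ≠ 0 (mod 11), P does NOT lie on the curve.


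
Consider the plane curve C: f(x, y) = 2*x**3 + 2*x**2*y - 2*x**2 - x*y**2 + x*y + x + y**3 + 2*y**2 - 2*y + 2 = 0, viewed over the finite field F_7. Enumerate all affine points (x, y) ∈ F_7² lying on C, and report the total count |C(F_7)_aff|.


Affine F_7-points: {(0, 2), (1, 3), (2, 1), (2, 3), (6, 1), (6, 4), (6, 6)}; count = 7.

For each of the 49 pairs (x, y) ∈ F_7², evaluate f(x, y) mod 7. Record the zeros.
  x = 0: [0↦2, 1↦3, 2↦0, 3↦6, 4↦6, 5↦6, 6↦5]  zeros at y ∈ {2}
  x = 1: [0↦3, 1↦6, 2↦3, 3↦0, 4↦3, 5↦4, 6↦2]  zeros at y ∈ {3}
  x = 2: [0↦5, 1↦0, 2↦1, 3↦0, 4↦3, 5↦2, 6↦3]  zeros at y ∈ {1, 3}
  x = 3: [0↦6, 1↦4, 2↦6, 3↦4, 4↦4, 5↦5, 6↦6]  zeros at y ∈ ∅
  x = 4: [0↦4, 1↦2, 2↦2, 3↦3, 4↦4, 5↦4, 6↦2]  zeros at y ∈ ∅
  x = 5: [0↦4, 1↦6, 2↦1, 3↦2, 4↦1, 5↦4, 6↦3]  zeros at y ∈ ∅
  x = 6: [0↦4, 1↦0, 2↦1, 3↦6, 4↦0, 5↦3, 6↦0]  zeros at y ∈ {1, 4, 6}
Collecting zeros: affine points = {(0, 2), (1, 3), (2, 1), (2, 3), (6, 1), (6, 4), (6, 6)}.
Total count |C(F_7)_aff| = 7.


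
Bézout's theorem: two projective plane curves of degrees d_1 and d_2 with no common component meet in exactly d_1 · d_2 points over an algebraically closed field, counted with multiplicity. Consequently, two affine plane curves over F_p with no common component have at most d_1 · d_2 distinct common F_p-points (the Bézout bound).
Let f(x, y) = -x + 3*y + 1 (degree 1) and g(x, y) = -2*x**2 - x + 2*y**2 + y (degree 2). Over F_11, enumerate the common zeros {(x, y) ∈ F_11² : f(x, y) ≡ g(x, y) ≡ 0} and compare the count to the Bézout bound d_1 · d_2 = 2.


Common zeros: {(4, 1), (5, 5)}; count = 2; Bézout bound = 2.

deg(f) = 1, deg(g) = 2, so Bézout bound = 2.
Scan x ∈ F_11. For each x, list the y ∈ F_11 with f(x, y) ≡ 0 and those with g(x, y) ≡ 0 (mod 11); the common zeros in that column are the intersection.
  x = 0: f ≡ 0 at y ∈ {7}; g ≡ 0 at y ∈ {0, 5}; common: ∅.
  x = 1: f ≡ 0 at y ∈ {0}; g ≡ 0 at y ∈ {1, 4}; common: ∅.
  x = 2: f ≡ 0 at y ∈ {4}; g ≡ 0 at y ∈ {2, 3}; common: ∅.
  x = 3: f ≡ 0 at y ∈ {8}; g ≡ 0 at y ∈ {2, 3}; common: ∅.
  x = 4: f ≡ 0 at y ∈ {1}; g ≡ 0 at y ∈ {1, 4}; common: {1}.
  x = 5: f ≡ 0 at y ∈ {5}; g ≡ 0 at y ∈ {0, 5}; common: {5}.
  x = 6: f ≡ 0 at y ∈ {9}; g ≡ 0 at y ∈ {6, 10}; common: ∅.
  x = 7: f ≡ 0 at y ∈ {2}; g ≡ 0 at y ∈ {7, 9}; common: ∅.
  x = 8: f ≡ 0 at y ∈ {6}; g ≡ 0 at y ∈ {8}; common: ∅.
  x = 9: f ≡ 0 at y ∈ {10}; g ≡ 0 at y ∈ {7, 9}; common: ∅.
  x = 10: f ≡ 0 at y ∈ {3}; g ≡ 0 at y ∈ {6, 10}; common: ∅.
Collecting: common zeros = {(4, 1), (5, 5)}, so the count is 2.
Comparison with the Bézout bound: 2 ≤ 2 = deg(f)·deg(g), as expected for curves with no common component (the bound is attained).


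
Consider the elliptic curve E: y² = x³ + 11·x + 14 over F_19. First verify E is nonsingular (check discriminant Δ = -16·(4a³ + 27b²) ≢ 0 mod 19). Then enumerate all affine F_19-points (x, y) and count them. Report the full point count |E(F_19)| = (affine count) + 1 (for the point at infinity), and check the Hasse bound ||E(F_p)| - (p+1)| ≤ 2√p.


Affine points = {(1, 8), (1, 11), (2, 5), (2, 14), (3, 6), (3, 13), (5, 2), (5, 17), (6, 7), (6, 12), (7, 4), (7, 15), (8, 5), (8, 14), (9, 5), (9, 14), (13, 6), (13, 13), (14, 9), (14, 10), (15, 1), (15, 18), (16, 7), (16, 12)}; affine count = 24; |E(F_19)| = 25.

Discriminant check: Δ ∝ 4a³ + 27b² = 4·11³ + 27·14² = 4·1331 + 27·196 ≡ 14 (mod 19). Nonzero ⇒ E is nonsingular.
For each x ∈ F_19, compute rhs = x³ + 11·x + 14 mod 19, then count y ∈ F_19 with y² ≡ rhs.
  x = 0: rhs = 14, matching y values: none (0 points).
  x = 1: rhs = 7, matching y values: 8, 11 (2 points).
  x = 2: rhs = 6, matching y values: 5, 14 (2 points).
  x = 3: rhs = 17, matching y values: 6, 13 (2 points).
  x = 4: rhs = 8, matching y values: none (0 points).
  x = 5: rhs = 4, matching y values: 2, 17 (2 points).
  x = 6: rhs = 11, matching y values: 7, 12 (2 points).
  x = 7: rhs = 16, matching y values: 4, 15 (2 points).
  x = 8: rhs = 6, matching y values: 5, 14 (2 points).
  x = 9: rhs = 6, matching y values: 5, 14 (2 points).
  x = 10: rhs = 3, matching y values: none (0 points).
  x = 11: rhs = 3, matching y values: none (0 points).
  x = 12: rhs = 12, matching y values: none (0 points).
  x = 13: rhs = 17, matching y values: 6, 13 (2 points).
  x = 14: rhs = 5, matching y values: 9, 10 (2 points).
  x = 15: rhs = 1, matching y values: 1, 18 (2 points).
  x = 16: rhs = 11, matching y values: 7, 12 (2 points).
  x = 17: rhs = 3, matching y values: none (0 points).
  x = 18: rhs = 2, matching y values: none (0 points).
Total affine count: 24.
Full point count |E(F_19)| = 24 + 1 = 25.
Hasse bound: |25 − (19+1)| = |5| = 5 ≤ 2√19 ≈ 8.7178 ✓.


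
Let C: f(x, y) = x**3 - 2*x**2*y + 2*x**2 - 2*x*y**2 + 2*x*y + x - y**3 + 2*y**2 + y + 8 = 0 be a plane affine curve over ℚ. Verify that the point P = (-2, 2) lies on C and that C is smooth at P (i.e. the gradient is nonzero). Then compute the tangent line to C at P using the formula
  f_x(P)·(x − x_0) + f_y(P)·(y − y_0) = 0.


Tangent line at P: 17*x + y + 32 = 0.

Step 1: f(-2, 2) = 0, so P lies on C.
Step 2: partial derivatives
  f_x(x, y) = 3*x**2 - 4*x*y + 4*x - 2*y**2 + 2*y + 1, f_y(x, y) = -2*x**2 - 4*x*y + 2*x - 3*y**2 + 4*y + 1.
  f_x(P) = 17, f_y(P) = 1 (gradient nonzero, so P is smooth).
Step 3: tangent line at P: 17·(x − -2) + 1·(y − 2) = 0.
Expanding: 17*x + y + 32 = 0.


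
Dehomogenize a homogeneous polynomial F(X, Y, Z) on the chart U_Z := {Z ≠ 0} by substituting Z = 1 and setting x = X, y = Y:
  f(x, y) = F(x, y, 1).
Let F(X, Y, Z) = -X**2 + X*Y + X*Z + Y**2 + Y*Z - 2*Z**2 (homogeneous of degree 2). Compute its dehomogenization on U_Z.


f(x, y) = -x**2 + x*y + x + y**2 + y - 2

On U_Z we set Z = 1. Each monomial c·X^i·Y^j·Z^k in F becomes c·x^i·y^j·1^k = c·x^i·y^j.
Substituting Z = 1: F(X, Y, 1) = -x**2 + x*y + x + y**2 + y - 2.
Note: deg(f) ≤ deg(F) = 2; strict inequality happens when F is divisible by Z (lost terms).


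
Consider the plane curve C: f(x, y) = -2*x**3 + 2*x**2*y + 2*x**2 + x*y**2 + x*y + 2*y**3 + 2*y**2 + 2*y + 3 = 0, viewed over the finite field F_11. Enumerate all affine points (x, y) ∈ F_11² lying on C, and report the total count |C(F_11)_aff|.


Affine F_11-points: {(1, 3), (1, 9), (2, 3), (3, 0), (7, 2), (8, 2), (8, 5), (8, 10), (9, 4), (10, 2), (10, 5), (10, 9)}; count = 12.

For each of the 121 pairs (x, y) ∈ F_11², evaluate f(x, y) mod 11. Record the zeros.
  x = 0: [0↦3, 1↦9, 2↦9, 3↦4, 4↦6, 5↦5, 6↦2, 7↦9, 8↦5, 9↦2, 10↦1]  zeros at y ∈ ∅
  x = 1: [0↦3, 1↦2, 2↦8, 3↦0, 4↦1, 5↦1, 6↦1, 7↦2, 8↦5, 9↦0, 10↦10]  zeros at y ∈ {3, 9}
  x = 2: [0↦6, 1↦2, 2↦7, 3↦0, 4↦4, 5↦9, 6↦5, 7↦4, 8↦7, 9↦4, 10↦7]  zeros at y ∈ {3}
  x = 3: [0↦0, 1↦8, 2↦5, 3↦3, 4↦3, 5↦6, 6↦2, 7↦3, 8↦10, 9↦2, 10↦2]  zeros at y ∈ {0}
  x = 4: [0↦6, 1↦8, 2↦1, 3↦8, 4↦8, 5↦2, 6↦2, 7↦9, 8↦2, 9↦4, 10↦5]  zeros at y ∈ ∅
  x = 5: [0↦1, 1↦1, 2↦5, 3↦3, 4↦7, 5↦7, 6↦4, 7↦10, 8↦4, 9↦9, 10↦4]  zeros at y ∈ ∅
  x = 6: [0↦6, 1↦8, 2↦5, 3↦9, 4↦10, 5↦9, 6↦7, 7↦5, 8↦4, 9↦5, 10↦9]  zeros at y ∈ ∅
  x = 7: [0↦9, 1↦6, 2↦0, 3↦3, 4↦5, 5↦7, 6↦10, 7↦4, 8↦1, 9↦2, 10↦8]  zeros at y ∈ {2}
  x = 8: [0↦9, 1↦5, 2↦0, 3↦6, 4↦2, 5↦0, 6↦1, 7↦6, 8↦5, 9↦10, 10↦0]  zeros at y ∈ {2, 5, 10}
  x = 9: [0↦5, 1↦4, 2↦4, 3↦6, 4↦0, 5↦9, 6↦1, 7↦10, 8↦4, 9↦6, 10↦6]  zeros at y ∈ {4}
  x = 10: [0↦7, 1↦2, 2↦0, 3↦2, 4↦9, 5↦0, 6↦9, 7↦4, 8↦8, 9↦0, 10↦3]  zeros at y ∈ {2, 5, 9}
Collecting zeros: affine points = {(1, 3), (1, 9), (2, 3), (3, 0), (7, 2), (8, 2), (8, 5), (8, 10), (9, 4), (10, 2), (10, 5), (10, 9)}.
Total count |C(F_11)_aff| = 12.


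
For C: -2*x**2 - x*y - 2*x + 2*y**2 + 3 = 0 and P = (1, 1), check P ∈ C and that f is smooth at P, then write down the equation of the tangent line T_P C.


Tangent line at P: -7*x + 3*y + 4 = 0.

Step 1: f(1, 1) = 0, so P lies on C.
Step 2: partial derivatives
  f_x(x, y) = -4*x - y - 2, f_y(x, y) = -x + 4*y.
  f_x(P) = -7, f_y(P) = 3 (gradient nonzero, so P is smooth).
Step 3: tangent line at P: -7·(x − 1) + 3·(y − 1) = 0.
Expanding: -7*x + 3*y + 4 = 0.


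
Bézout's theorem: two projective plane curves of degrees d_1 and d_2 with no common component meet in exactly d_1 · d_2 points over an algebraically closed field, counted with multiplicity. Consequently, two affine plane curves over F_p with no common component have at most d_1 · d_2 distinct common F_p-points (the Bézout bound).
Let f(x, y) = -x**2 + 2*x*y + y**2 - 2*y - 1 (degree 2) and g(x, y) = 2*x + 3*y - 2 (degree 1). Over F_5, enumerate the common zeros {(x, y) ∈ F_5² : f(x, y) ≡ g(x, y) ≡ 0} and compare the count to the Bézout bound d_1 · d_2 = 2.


Common zeros: {(4, 3)}; count = 1; Bézout bound = 2.

deg(f) = 2, deg(g) = 1, so Bézout bound = 2.
Scan x ∈ F_5. For each x, list the y ∈ F_5 with f(x, y) ≡ 0 and those with g(x, y) ≡ 0 (mod 5); the common zeros in that column are the intersection.
  x = 0: f ≡ 0 at y ∈ ∅; g ≡ 0 at y ∈ {4}; common: ∅.
  x = 1: f ≡ 0 at y ∈ ∅; g ≡ 0 at y ∈ {0}; common: ∅.
  x = 2: f ≡ 0 at y ∈ {0, 3}; g ≡ 0 at y ∈ {1}; common: ∅.
  x = 3: f ≡ 0 at y ∈ {0, 1}; g ≡ 0 at y ∈ {2}; common: ∅.
  x = 4: f ≡ 0 at y ∈ {1, 3}; g ≡ 0 at y ∈ {3}; common: {3}.
Collecting: common zeros = {(4, 3)}, so the count is 1.
Comparison with the Bézout bound: 1 ≤ 2 = deg(f)·deg(g), as expected for curves with no common component (the affine F_5-count falls short of the bound because intersections may lie at infinity, over extension fields, or carry multiplicity).


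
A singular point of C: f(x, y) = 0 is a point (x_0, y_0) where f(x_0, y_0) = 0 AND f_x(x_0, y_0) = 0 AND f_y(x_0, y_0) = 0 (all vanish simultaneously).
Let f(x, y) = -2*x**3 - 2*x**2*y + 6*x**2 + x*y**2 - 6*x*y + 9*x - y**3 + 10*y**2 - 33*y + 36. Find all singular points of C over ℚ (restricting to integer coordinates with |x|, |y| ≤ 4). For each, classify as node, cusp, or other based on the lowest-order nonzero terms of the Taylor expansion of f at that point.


Singular points: {(0, 3)}; classification: cusp.

Compute partial derivatives:
  f_x = -6*x**2 - 4*x*y + 12*x + y**2 - 6*y + 9.
  f_y = -2*x**2 + 2*x*y - 6*x - 3*y**2 + 20*y - 33.
Scan x_0 ∈ {−4, ..., 4}. For each x_0, f_y(x_0, y) is a polynomial in y; find its integer roots y ∈ {−4, ..., 4}, then test f_x and f at those candidates.
  x = -4: f_y(-4, y) = -3*y**2 + 12*y - 41; no integer root y with |y| ≤ 4.
  x = -3: f_y(-3, y) = -3*y**2 + 14*y - 33; no integer root y with |y| ≤ 4.
  x = -2: f_y(-2, y) = -3*y**2 + 16*y - 29; no integer root y with |y| ≤ 4.
  x = -1: f_y(-1, y) = -3*y**2 + 18*y - 29; no integer root y with |y| ≤ 4.
  x = 0: f_y(0, y) = -3*y**2 + 20*y - 33; vanishes at y ∈ {3}. (0, 3): f_x = 0, f = 0 — SINGULAR.
  x = 1: f_y(1, y) = -3*y**2 + 22*y - 41; no integer root y with |y| ≤ 4.
  x = 2: f_y(2, y) = -3*y**2 + 24*y - 53; no integer root y with |y| ≤ 4.
  x = 3: f_y(3, y) = -3*y**2 + 26*y - 69; no integer root y with |y| ≤ 4.
  x = 4: f_y(4, y) = -3*y**2 + 28*y - 89; no integer root y with |y| ≤ 4.
Only singular point on the grid: (0, 3).
Classify: substitute x = 0 + u, y = 3 + v and expand: f = -2*u**3 - 2*u**2*v + u*v**2 - v**3 + v**2.
No constant or linear terms (consistent with a singular point). Quadratic part: v**2. Cubic part: -2*u**3 - 2*u**2*v + u*v**2 - v**3.
The quadratic part v**2 is a perfect square, so there is a single (double) tangent line v = 0, i.e. y = 3. Restricting the cubic part to that line (v = 0) leaves -2*u**3 ≠ 0, so f is not divisible by v and the branch is v² ≈ 2*u**3 to lowest order — this is a cusp.
Classification: cusp.


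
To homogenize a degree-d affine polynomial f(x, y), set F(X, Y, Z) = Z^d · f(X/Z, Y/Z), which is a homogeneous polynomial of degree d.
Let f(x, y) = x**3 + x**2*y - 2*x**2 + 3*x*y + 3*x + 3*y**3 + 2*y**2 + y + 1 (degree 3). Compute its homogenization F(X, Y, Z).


F(X, Y, Z) = X**3 + X**2*Y - 2*X**2*Z + 3*X*Y*Z + 3*X*Z**2 + 3*Y**3 + 2*Y**2*Z + Y*Z**2 + Z**3

deg(f) = 3.
Substitute x = X/Z, y = Y/Z into f, then multiply by Z^3.
  monomial 1·x^3·y^0 ↦ 1·X^3·Y^0·Z^0.
  monomial 1·x^2·y^1 ↦ 1·X^2·Y^1·Z^0.
  monomial -2·x^2·y^0 ↦ -2·X^2·Y^0·Z^1.
  monomial 3·x^1·y^1 ↦ 3·X^1·Y^1·Z^1.
  monomial 3·x^1·y^0 ↦ 3·X^1·Y^0·Z^2.
  monomial 3·x^0·y^3 ↦ 3·X^0·Y^3·Z^0.
  monomial 2·x^0·y^2 ↦ 2·X^0·Y^2·Z^1.
  monomial 1·x^0·y^1 ↦ 1·X^0·Y^1·Z^2.
  monomial 1·x^0·y^0 ↦ 1·X^0·Y^0·Z^3.
Collecting: F(X, Y, Z) = X**3 + X**2*Y - 2*X**2*Z + 3*X*Y*Z + 3*X*Z**2 + 3*Y**3 + 2*Y**2*Z + Y*Z**2 + Z**3.


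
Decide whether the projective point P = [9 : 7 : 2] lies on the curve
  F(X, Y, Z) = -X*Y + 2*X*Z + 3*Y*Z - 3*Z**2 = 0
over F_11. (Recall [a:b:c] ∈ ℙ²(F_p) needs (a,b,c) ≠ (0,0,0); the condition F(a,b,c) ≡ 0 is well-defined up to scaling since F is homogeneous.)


F(9,7,2) ≡ 3 (mod 11); P is NOT on the curve.

Evaluate F(9, 7, 2) term-by-term (mod 11).
  -X*Y ↦ -1·9·7·1 = -63
  2*X*Z ↦ 2·9·1·2 = 36
  3*Y*Z ↦ 3·1·7·2 = 42
  -3*Z**2 ↦ -3·1·1·4 = -12
Sum: F(9, 7, 2) = (-63) + (36) + (42) + (-12) = 3.
Reducing mod 11: 3 ≡ 3 (mod 11).
Since F(a, b, c) ≡ 3 ≠ 0 (mod 11), P does NOT lie on the curve.


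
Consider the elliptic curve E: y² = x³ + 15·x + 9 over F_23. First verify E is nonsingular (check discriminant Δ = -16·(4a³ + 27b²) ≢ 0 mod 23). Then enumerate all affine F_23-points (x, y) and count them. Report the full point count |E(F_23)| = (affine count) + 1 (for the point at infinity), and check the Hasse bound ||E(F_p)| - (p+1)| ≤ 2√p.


Affine points = {(0, 3), (0, 20), (1, 5), (1, 18), (2, 1), (2, 22), (3, 9), (3, 14), (4, 8), (4, 15), (5, 5), (5, 18), (6, 4), (6, 19), (10, 3), (10, 20), (12, 10), (12, 13), (13, 3), (13, 20), (17, 5), (17, 18), (18, 4), (18, 19), (19, 0), (20, 11), (20, 12), (22, 4), (22, 19)}; affine count = 29; |E(F_23)| = 30.

Discriminant check: Δ ∝ 4a³ + 27b² = 4·15³ + 27·9² = 4·3375 + 27·81 ≡ 1 (mod 23). Nonzero ⇒ E is nonsingular.
For each x ∈ F_23, compute rhs = x³ + 15·x + 9 mod 23, then count y ∈ F_23 with y² ≡ rhs.
  x = 0: rhs = 9, matching y values: 3, 20 (2 points).
  x = 1: rhs = 2, matching y values: 5, 18 (2 points).
  x = 2: rhs = 1, matching y values: 1, 22 (2 points).
  x = 3: rhs = 12, matching y values: 9, 14 (2 points).
  x = 4: rhs = 18, matching y values: 8, 15 (2 points).
  x = 5: rhs = 2, matching y values: 5, 18 (2 points).
  x = 6: rhs = 16, matching y values: 4, 19 (2 points).
  x = 7: rhs = 20, matching y values: none (0 points).
  x = 8: rhs = 20, matching y values: none (0 points).
  x = 9: rhs = 22, matching y values: none (0 points).
  x = 10: rhs = 9, matching y values: 3, 20 (2 points).
  x = 11: rhs = 10, matching y values: none (0 points).
  x = 12: rhs = 8, matching y values: 10, 13 (2 points).
  x = 13: rhs = 9, matching y values: 3, 20 (2 points).
  x = 14: rhs = 19, matching y values: none (0 points).
  x = 15: rhs = 21, matching y values: none (0 points).
  x = 16: rhs = 21, matching y values: none (0 points).
  x = 17: rhs = 2, matching y values: 5, 18 (2 points).
  x = 18: rhs = 16, matching y values: 4, 19 (2 points).
  x = 19: rhs = 0, matching y values: 0 (1 points).
  x = 20: rhs = 6, matching y values: 11, 12 (2 points).
  x = 21: rhs = 17, matching y values: none (0 points).
  x = 22: rhs = 16, matching y values: 4, 19 (2 points).
Total affine count: 29.
Full point count |E(F_23)| = 29 + 1 = 30.
Hasse bound: |30 − (23+1)| = |6| = 6 ≤ 2√23 ≈ 9.5917 ✓.


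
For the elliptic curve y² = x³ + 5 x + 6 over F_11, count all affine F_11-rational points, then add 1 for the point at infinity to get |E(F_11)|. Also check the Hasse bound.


Affine points = {(1, 1), (1, 10), (3, 2), (3, 9), (10, 0)}; affine count = 5; |E(F_11)| = 6.

Discriminant check: Δ ∝ 4a³ + 27b² = 4·5³ + 27·6² = 4·125 + 27·36 ≡ 9 (mod 11). Nonzero ⇒ E is nonsingular.
For each x ∈ F_11, compute rhs = x³ + 5·x + 6 mod 11, then count y ∈ F_11 with y² ≡ rhs.
  x = 0: rhs = 6, matching y values: none (0 points).
  x = 1: rhs = 1, matching y values: 1, 10 (2 points).
  x = 2: rhs = 2, matching y values: none (0 points).
  x = 3: rhs = 4, matching y values: 2, 9 (2 points).
  x = 4: rhs = 2, matching y values: none (0 points).
  x = 5: rhs = 2, matching y values: none (0 points).
  x = 6: rhs = 10, matching y values: none (0 points).
  x = 7: rhs = 10, matching y values: none (0 points).
  x = 8: rhs = 8, matching y values: none (0 points).
  x = 9: rhs = 10, matching y values: none (0 points).
  x = 10: rhs = 0, matching y values: 0 (1 points).
Total affine count: 5.
Full point count |E(F_11)| = 5 + 1 = 6.
Hasse bound: |6 − (11+1)| = |-6| = 6 ≤ 2√11 ≈ 6.6332 ✓.


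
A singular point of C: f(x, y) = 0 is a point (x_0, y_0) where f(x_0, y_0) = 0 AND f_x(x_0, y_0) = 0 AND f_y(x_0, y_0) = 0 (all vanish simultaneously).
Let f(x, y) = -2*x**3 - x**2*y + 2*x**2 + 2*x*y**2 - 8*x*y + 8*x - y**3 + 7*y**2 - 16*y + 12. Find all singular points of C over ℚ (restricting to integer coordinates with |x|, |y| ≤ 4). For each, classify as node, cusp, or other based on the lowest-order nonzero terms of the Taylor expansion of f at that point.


Singular points: {(0, 2)}; classification: cusp.

Compute partial derivatives:
  f_x = -6*x**2 - 2*x*y + 4*x + 2*y**2 - 8*y + 8.
  f_y = -x**2 + 4*x*y - 8*x - 3*y**2 + 14*y - 16.
Scan x_0 ∈ {−4, ..., 4}. For each x_0, f_y(x_0, y) is a polynomial in y; find its integer roots y ∈ {−4, ..., 4}, then test f_x and f at those candidates.
  x = -4: f_y(-4, y) = -3*y**2 - 2*y; vanishes at y ∈ {0}. (-4, 0): f_x = -104 ≠ 0.
  x = -3: f_y(-3, y) = -3*y**2 + 2*y - 1; no integer root y with |y| ≤ 4.
  x = -2: f_y(-2, y) = -3*y**2 + 6*y - 4; no integer root y with |y| ≤ 4.
  x = -1: f_y(-1, y) = -3*y**2 + 10*y - 9; no integer root y with |y| ≤ 4.
  x = 0: f_y(0, y) = -3*y**2 + 14*y - 16; vanishes at y ∈ {2}. (0, 2): f_x = 0, f = 0 — SINGULAR.
  x = 1: f_y(1, y) = -3*y**2 + 18*y - 25; no integer root y with |y| ≤ 4.
  x = 2: f_y(2, y) = -3*y**2 + 22*y - 36; no integer root y with |y| ≤ 4.
  x = 3: f_y(3, y) = -3*y**2 + 26*y - 49; no integer root y with |y| ≤ 4.
  x = 4: f_y(4, y) = -3*y**2 + 30*y - 64; no integer root y with |y| ≤ 4.
Only singular point on the grid: (0, 2).
Classify: substitute x = 0 + u, y = 2 + v and expand: f = -2*u**3 - u**2*v + 2*u*v**2 - v**3 + v**2.
No constant or linear terms (consistent with a singular point). Quadratic part: v**2. Cubic part: -2*u**3 - u**2*v + 2*u*v**2 - v**3.
The quadratic part v**2 is a perfect square, so there is a single (double) tangent line v = 0, i.e. y = 2. Restricting the cubic part to that line (v = 0) leaves -2*u**3 ≠ 0, so f is not divisible by v and the branch is v² ≈ 2*u**3 to lowest order — this is a cusp.
Classification: cusp.


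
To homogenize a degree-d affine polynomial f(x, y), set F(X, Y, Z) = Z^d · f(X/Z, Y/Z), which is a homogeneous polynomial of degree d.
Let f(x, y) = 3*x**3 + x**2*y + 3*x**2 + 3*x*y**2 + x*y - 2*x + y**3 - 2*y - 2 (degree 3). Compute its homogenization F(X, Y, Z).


F(X, Y, Z) = 3*X**3 + X**2*Y + 3*X**2*Z + 3*X*Y**2 + X*Y*Z - 2*X*Z**2 + Y**3 - 2*Y*Z**2 - 2*Z**3

deg(f) = 3.
Substitute x = X/Z, y = Y/Z into f, then multiply by Z^3.
  monomial 3·x^3·y^0 ↦ 3·X^3·Y^0·Z^0.
  monomial 1·x^2·y^1 ↦ 1·X^2·Y^1·Z^0.
  monomial 3·x^2·y^0 ↦ 3·X^2·Y^0·Z^1.
  monomial 3·x^1·y^2 ↦ 3·X^1·Y^2·Z^0.
  monomial 1·x^1·y^1 ↦ 1·X^1·Y^1·Z^1.
  monomial -2·x^1·y^0 ↦ -2·X^1·Y^0·Z^2.
  monomial 1·x^0·y^3 ↦ 1·X^0·Y^3·Z^0.
  monomial -2·x^0·y^1 ↦ -2·X^0·Y^1·Z^2.
  monomial -2·x^0·y^0 ↦ -2·X^0·Y^0·Z^3.
Collecting: F(X, Y, Z) = 3*X**3 + X**2*Y + 3*X**2*Z + 3*X*Y**2 + X*Y*Z - 2*X*Z**2 + Y**3 - 2*Y*Z**2 - 2*Z**3.


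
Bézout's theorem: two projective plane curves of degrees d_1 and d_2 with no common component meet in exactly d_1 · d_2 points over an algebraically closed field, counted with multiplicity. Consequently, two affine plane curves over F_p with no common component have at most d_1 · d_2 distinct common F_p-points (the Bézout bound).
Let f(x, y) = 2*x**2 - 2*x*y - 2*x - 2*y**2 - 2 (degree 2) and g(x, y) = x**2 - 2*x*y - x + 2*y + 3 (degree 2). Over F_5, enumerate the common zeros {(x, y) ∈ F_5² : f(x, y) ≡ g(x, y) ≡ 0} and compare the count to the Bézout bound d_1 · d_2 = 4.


Common zeros: ∅; count = 0; Bézout bound = 4.

deg(f) = 2, deg(g) = 2, so Bézout bound = 4.
Scan x ∈ F_5. For each x, list the y ∈ F_5 with f(x, y) ≡ 0 and those with g(x, y) ≡ 0 (mod 5); the common zeros in that column are the intersection.
  x = 0: f ≡ 0 at y ∈ {2, 3}; g ≡ 0 at y ∈ {1}; common: ∅.
  x = 1: f ≡ 0 at y ∈ ∅; g ≡ 0 at y ∈ ∅; common: ∅.
  x = 2: f ≡ 0 at y ∈ ∅; g ≡ 0 at y ∈ {0}; common: ∅.
  x = 3: f ≡ 0 at y ∈ {0, 2}; g ≡ 0 at y ∈ {1}; common: ∅.
  x = 4: f ≡ 0 at y ∈ {3}; g ≡ 0 at y ∈ {0}; common: ∅.
Collecting: common zeros = ∅, so the count is 0.
Comparison with the Bézout bound: 0 ≤ 4 = deg(f)·deg(g), as expected for curves with no common component (the affine F_5-count falls short of the bound because intersections may lie at infinity, over extension fields, or carry multiplicity).


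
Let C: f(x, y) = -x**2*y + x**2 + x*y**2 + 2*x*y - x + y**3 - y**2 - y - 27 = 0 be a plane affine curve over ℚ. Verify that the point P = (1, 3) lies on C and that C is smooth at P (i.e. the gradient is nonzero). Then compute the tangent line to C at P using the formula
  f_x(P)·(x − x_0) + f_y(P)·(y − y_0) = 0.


Tangent line at P: 10*x + 27*y - 91 = 0.

Step 1: f(1, 3) = 0, so P lies on C.
Step 2: partial derivatives
  f_x(x, y) = -2*x*y + 2*x + y**2 + 2*y - 1, f_y(x, y) = -x**2 + 2*x*y + 2*x + 3*y**2 - 2*y - 1.
  f_x(P) = 10, f_y(P) = 27 (gradient nonzero, so P is smooth).
Step 3: tangent line at P: 10·(x − 1) + 27·(y − 3) = 0.
Expanding: 10*x + 27*y - 91 = 0.


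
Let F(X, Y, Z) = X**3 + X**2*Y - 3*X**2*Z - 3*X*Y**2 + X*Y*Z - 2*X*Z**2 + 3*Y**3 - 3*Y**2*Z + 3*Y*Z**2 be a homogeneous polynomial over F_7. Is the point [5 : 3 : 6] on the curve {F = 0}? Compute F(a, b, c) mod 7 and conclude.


F(5,3,6) ≡ 1 (mod 7); P is NOT on the curve.

Evaluate F(5, 3, 6) term-by-term (mod 7).
  X**3 ↦ 1·125·1·1 = 125
  X**2*Y ↦ 1·25·3·1 = 75
  -3*X**2*Z ↦ -3·25·1·6 = -450
  -3*X*Y**2 ↦ -3·5·9·1 = -135
  X*Y*Z ↦ 1·5·3·6 = 90
  -2*X*Z**2 ↦ -2·5·1·36 = -360
  3*Y**3 ↦ 3·1·27·1 = 81
  -3*Y**2*Z ↦ -3·1·9·6 = -162
  3*Y*Z**2 ↦ 3·1·3·36 = 324
Sum: F(5, 3, 6) = (125) + (75) + (-450) + (-135) + (90) + (-360) + (81) + (-162) + (324) = -412.
Reducing mod 7: -412 ≡ 1 (mod 7).
Since F(a, b, c) ≡ 1 ≠ 0 (mod 7), P does NOT lie on the curve.


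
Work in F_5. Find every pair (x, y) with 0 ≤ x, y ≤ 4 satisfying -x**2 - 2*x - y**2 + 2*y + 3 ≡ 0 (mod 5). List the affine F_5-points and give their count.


Affine F_5-points: {(0, 3), (0, 4), (1, 0), (1, 2), (2, 0), (2, 2), (3, 3), (3, 4), (4, 1)}; count = 9.

For each of the 25 pairs (x, y) ∈ F_5², evaluate f(x, y) mod 5. Record the zeros.
  x = 0: [0↦3, 1↦4, 2↦3, 3↦0, 4↦0]  zeros at y ∈ {3, 4}
  x = 1: [0↦0, 1↦1, 2↦0, 3↦2, 4↦2]  zeros at y ∈ {0, 2}
  x = 2: [0↦0, 1↦1, 2↦0, 3↦2, 4↦2]  zeros at y ∈ {0, 2}
  x = 3: [0↦3, 1↦4, 2↦3, 3↦0, 4↦0]  zeros at y ∈ {3, 4}
  x = 4: [0↦4, 1↦0, 2↦4, 3↦1, 4↦1]  zeros at y ∈ {1}
Collecting zeros: affine points = {(0, 3), (0, 4), (1, 0), (1, 2), (2, 0), (2, 2), (3, 3), (3, 4), (4, 1)}.
Total count |C(F_5)_aff| = 9.


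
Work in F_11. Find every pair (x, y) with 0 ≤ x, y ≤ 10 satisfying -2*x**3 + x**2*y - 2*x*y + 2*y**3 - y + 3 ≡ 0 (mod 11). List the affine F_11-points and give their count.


Affine F_11-points: {(0, 6), (0, 7), (0, 9), (1, 4), (1, 9), (3, 5), (3, 7), (3, 10), (5, 1), (6, 0), (6, 4), (6, 7), (9, 9), (10, 8)}; count = 14.

For each of the 121 pairs (x, y) ∈ F_11², evaluate f(x, y) mod 11. Record the zeros.
  x = 0: [0↦3, 1↦4, 2↦6, 3↦10, 4↦6, 5↦6, 6↦0, 7↦0, 8↦7, 9↦0, 10↦2]  zeros at y ∈ {6, 7, 9}
  x = 1: [0↦1, 1↦1, 2↦2, 3↦5, 4↦0, 5↦10, 6↦3, 7↦2, 8↦8, 9↦0, 10↦1]  zeros at y ∈ {4, 9}
  x = 2: [0↦9, 1↦10, 2↦1, 3↦5, 4↦1, 5↦1, 6↦6, 7↦6, 8↦2, 9↦6, 10↦8]  zeros at y ∈ ∅
  x = 3: [0↦4, 1↦8, 2↦2, 3↦9, 4↦8, 5↦0, 6↦8, 7↦0, 8↦10, 9↦6, 10↦0]  zeros at y ∈ {5, 7, 10}
  x = 4: [0↦7, 1↦5, 2↦4, 3↦5, 4↦9, 5↦6, 6↦8, 7↦5, 8↦9, 9↦10, 10↦9]  zeros at y ∈ ∅
  x = 5: [0↦6, 1↦0, 2↦6, 3↦3, 4↦3, 5↦7, 6↦5, 7↦9, 8↦9, 9↦6, 10↦1]  zeros at y ∈ {1}
  x = 6: [0↦0, 1↦3, 2↦7, 3↦2, 4↦0, 5↦2, 6↦9, 7↦0, 8↦9, 9↦4, 10↦8]  zeros at y ∈ {0, 4, 7}
  x = 7: [0↦10, 1↦2, 2↦6, 3↦1, 4↦10, 5↦1, 6↦8, 7↦10, 8↦8, 9↦3, 10↦7]  zeros at y ∈ ∅
  x = 8: [0↦2, 1↦7, 2↦2, 3↦10, 4↦10, 5↦3, 6↦1, 7↦5, 8↦5, 9↦2, 10↦8]  zeros at y ∈ ∅
  x = 9: [0↦8, 1↦6, 2↦5, 3↦6, 4↦10, 5↦7, 6↦9, 7↦6, 8↦10, 9↦0, 10↦10]  zeros at y ∈ {9}
  x = 10: [0↦5, 1↦9, 2↦3, 3↦10, 4↦9, 5↦1, 6↦9, 7↦1, 8↦0, 9↦7, 10↦1]  zeros at y ∈ {8}
Collecting zeros: affine points = {(0, 6), (0, 7), (0, 9), (1, 4), (1, 9), (3, 5), (3, 7), (3, 10), (5, 1), (6, 0), (6, 4), (6, 7), (9, 9), (10, 8)}.
Total count |C(F_11)_aff| = 14.


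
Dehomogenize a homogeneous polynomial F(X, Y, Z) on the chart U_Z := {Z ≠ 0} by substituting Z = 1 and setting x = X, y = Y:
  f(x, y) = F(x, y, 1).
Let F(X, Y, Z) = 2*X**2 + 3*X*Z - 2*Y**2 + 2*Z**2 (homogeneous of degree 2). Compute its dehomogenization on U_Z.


f(x, y) = 2*x**2 + 3*x - 2*y**2 + 2

On U_Z we set Z = 1. Each monomial c·X^i·Y^j·Z^k in F becomes c·x^i·y^j·1^k = c·x^i·y^j.
Substituting Z = 1: F(X, Y, 1) = 2*x**2 + 3*x - 2*y**2 + 2.
Note: deg(f) ≤ deg(F) = 2; strict inequality happens when F is divisible by Z (lost terms).


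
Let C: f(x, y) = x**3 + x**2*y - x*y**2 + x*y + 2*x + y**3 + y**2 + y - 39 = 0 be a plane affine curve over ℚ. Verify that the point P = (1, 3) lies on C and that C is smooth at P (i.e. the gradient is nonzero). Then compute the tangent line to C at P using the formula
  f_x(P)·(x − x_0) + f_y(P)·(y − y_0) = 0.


Tangent line at P: 5*x + 30*y - 95 = 0.

Step 1: f(1, 3) = 0, so P lies on C.
Step 2: partial derivatives
  f_x(x, y) = 3*x**2 + 2*x*y - y**2 + y + 2, f_y(x, y) = x**2 - 2*x*y + x + 3*y**2 + 2*y + 1.
  f_x(P) = 5, f_y(P) = 30 (gradient nonzero, so P is smooth).
Step 3: tangent line at P: 5·(x − 1) + 30·(y − 3) = 0.
Expanding: 5*x + 30*y - 95 = 0.


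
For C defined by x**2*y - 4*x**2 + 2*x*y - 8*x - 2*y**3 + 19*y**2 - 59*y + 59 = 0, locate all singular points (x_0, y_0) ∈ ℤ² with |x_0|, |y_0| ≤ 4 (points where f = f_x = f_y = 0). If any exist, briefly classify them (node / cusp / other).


Singular points: {(-1, 3)}; classification: node.

Compute partial derivatives:
  f_x = 2*x*y - 8*x + 2*y - 8.
  f_y = x**2 + 2*x - 6*y**2 + 38*y - 59.
Scan x_0 ∈ {−4, ..., 4}. For each x_0, f_y(x_0, y) is a polynomial in y; find its integer roots y ∈ {−4, ..., 4}, then test f_x and f at those candidates.
  x = -4: f_y(-4, y) = -6*y**2 + 38*y - 51; no integer root y with |y| ≤ 4.
  x = -3: f_y(-3, y) = -6*y**2 + 38*y - 56; vanishes at y ∈ {4}. (-3, 4): f_x = 0 but f = -1 ≠ 0.
  x = -2: f_y(-2, y) = -6*y**2 + 38*y - 59; no integer root y with |y| ≤ 4.
  x = -1: f_y(-1, y) = -6*y**2 + 38*y - 60; vanishes at y ∈ {3}. (-1, 3): f_x = 0, f = 0 — SINGULAR.
  x = 0: f_y(0, y) = -6*y**2 + 38*y - 59; no integer root y with |y| ≤ 4.
  x = 1: f_y(1, y) = -6*y**2 + 38*y - 56; vanishes at y ∈ {4}. (1, 4): f_x = 0 but f = -1 ≠ 0.
  x = 2: f_y(2, y) = -6*y**2 + 38*y - 51; no integer root y with |y| ≤ 4.
  x = 3: f_y(3, y) = -6*y**2 + 38*y - 44; no integer root y with |y| ≤ 4.
  x = 4: f_y(4, y) = -6*y**2 + 38*y - 35; no integer root y with |y| ≤ 4.
Only singular point on the grid: (-1, 3).
Classify: substitute x = -1 + u, y = 3 + v and expand: f = u**2*v - u**2 - 2*v**3 + v**2.
No constant or linear terms (consistent with a singular point). Quadratic part: -u**2 + v**2. Cubic part: u**2*v - 2*v**3.
The quadratic part v**2 - u**2 = (v − u)(v + u) splits into two distinct linear factors, so there are two distinct tangent lines y − 3 = ±(x − -1) — this is a node (ordinary double point).
Classification: node.


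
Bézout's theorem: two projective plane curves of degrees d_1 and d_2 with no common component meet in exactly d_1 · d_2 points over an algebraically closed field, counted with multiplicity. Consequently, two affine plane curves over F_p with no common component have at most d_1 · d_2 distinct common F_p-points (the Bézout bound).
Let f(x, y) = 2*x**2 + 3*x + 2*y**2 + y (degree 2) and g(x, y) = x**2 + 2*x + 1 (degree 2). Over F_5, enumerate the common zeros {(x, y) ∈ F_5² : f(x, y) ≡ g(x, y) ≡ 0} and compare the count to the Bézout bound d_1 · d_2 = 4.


Common zeros: {(4, 3), (4, 4)}; count = 2; Bézout bound = 4.

deg(f) = 2, deg(g) = 2, so Bézout bound = 4.
Scan x ∈ F_5. For each x, list the y ∈ F_5 with f(x, y) ≡ 0 and those with g(x, y) ≡ 0 (mod 5); the common zeros in that column are the intersection.
  x = 0: f ≡ 0 at y ∈ {0, 2}; g ≡ 0 at y ∈ ∅; common: ∅.
  x = 1: f ≡ 0 at y ∈ {0, 2}; g ≡ 0 at y ∈ ∅; common: ∅.
  x = 2: f ≡ 0 at y ∈ {3, 4}; g ≡ 0 at y ∈ ∅; common: ∅.
  x = 3: f ≡ 0 at y ∈ {1}; g ≡ 0 at y ∈ ∅; common: ∅.
  x = 4: f ≡ 0 at y ∈ {3, 4}; g ≡ 0 at y ∈ {0, 1, 2, 3, 4}; common: {3, 4}.
Collecting: common zeros = {(4, 3), (4, 4)}, so the count is 2.
Comparison with the Bézout bound: 2 ≤ 4 = deg(f)·deg(g), as expected for curves with no common component (the affine F_5-count falls short of the bound because intersections may lie at infinity, over extension fields, or carry multiplicity).


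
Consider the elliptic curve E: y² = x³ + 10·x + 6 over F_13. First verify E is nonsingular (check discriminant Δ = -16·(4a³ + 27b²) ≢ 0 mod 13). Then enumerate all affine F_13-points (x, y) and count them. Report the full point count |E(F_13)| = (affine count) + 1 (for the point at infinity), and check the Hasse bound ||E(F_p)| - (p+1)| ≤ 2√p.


Affine points = {(1, 2), (1, 11), (5, 5), (5, 8), (6, 3), (6, 10), (7, 4), (7, 9), (8, 0), (10, 1), (10, 12), (11, 2), (11, 11)}; affine count = 13; |E(F_13)| = 14.

Discriminant check: Δ ∝ 4a³ + 27b² = 4·10³ + 27·6² = 4·1000 + 27·36 ≡ 6 (mod 13). Nonzero ⇒ E is nonsingular.
For each x ∈ F_13, compute rhs = x³ + 10·x + 6 mod 13, then count y ∈ F_13 with y² ≡ rhs.
  x = 0: rhs = 6, matching y values: none (0 points).
  x = 1: rhs = 4, matching y values: 2, 11 (2 points).
  x = 2: rhs = 8, matching y values: none (0 points).
  x = 3: rhs = 11, matching y values: none (0 points).
  x = 4: rhs = 6, matching y values: none (0 points).
  x = 5: rhs = 12, matching y values: 5, 8 (2 points).
  x = 6: rhs = 9, matching y values: 3, 10 (2 points).
  x = 7: rhs = 3, matching y values: 4, 9 (2 points).
  x = 8: rhs = 0, matching y values: 0 (1 points).
  x = 9: rhs = 6, matching y values: none (0 points).
  x = 10: rhs = 1, matching y values: 1, 12 (2 points).
  x = 11: rhs = 4, matching y values: 2, 11 (2 points).
  x = 12: rhs = 8, matching y values: none (0 points).
Total affine count: 13.
Full point count |E(F_13)| = 13 + 1 = 14.
Hasse bound: |14 − (13+1)| = |0| = 0 ≤ 2√13 ≈ 7.2111 ✓.
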